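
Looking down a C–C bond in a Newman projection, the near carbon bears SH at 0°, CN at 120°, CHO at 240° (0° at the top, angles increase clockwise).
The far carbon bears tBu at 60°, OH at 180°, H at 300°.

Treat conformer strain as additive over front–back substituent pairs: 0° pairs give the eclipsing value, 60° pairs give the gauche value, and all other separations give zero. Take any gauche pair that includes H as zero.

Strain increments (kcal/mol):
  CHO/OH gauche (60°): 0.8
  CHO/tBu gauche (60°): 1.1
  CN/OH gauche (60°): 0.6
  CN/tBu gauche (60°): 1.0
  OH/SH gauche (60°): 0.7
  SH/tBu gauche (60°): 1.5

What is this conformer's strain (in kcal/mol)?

This conformer is staggered. SH at 0° is gauche with tBu at 60° (1.5); CN at 120° is gauche with tBu at 60° (1.0); CN at 120° is gauche with OH at 180° (0.6); CHO at 240° is gauche with OH at 180° (0.8). Total 3.9 kcal/mol.

3.9 kcal/mol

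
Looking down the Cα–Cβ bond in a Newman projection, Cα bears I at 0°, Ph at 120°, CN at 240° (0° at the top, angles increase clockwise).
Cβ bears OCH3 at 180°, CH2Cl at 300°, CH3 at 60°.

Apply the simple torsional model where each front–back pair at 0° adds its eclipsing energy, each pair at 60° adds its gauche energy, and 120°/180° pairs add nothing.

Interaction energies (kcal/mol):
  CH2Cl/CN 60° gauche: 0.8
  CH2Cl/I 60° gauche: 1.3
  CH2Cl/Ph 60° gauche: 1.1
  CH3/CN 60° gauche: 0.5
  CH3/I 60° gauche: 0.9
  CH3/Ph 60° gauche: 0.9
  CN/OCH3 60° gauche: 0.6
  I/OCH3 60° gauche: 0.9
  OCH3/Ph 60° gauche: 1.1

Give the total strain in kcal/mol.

This conformer is staggered. I at 0° is gauche with CH2Cl at 300° (1.3); I at 0° is gauche with CH3 at 60° (0.9); Ph at 120° is gauche with OCH3 at 180° (1.1); Ph at 120° is gauche with CH3 at 60° (0.9); CN at 240° is gauche with OCH3 at 180° (0.6); CN at 240° is gauche with CH2Cl at 300° (0.8). Total 5.6 kcal/mol.

5.6 kcal/mol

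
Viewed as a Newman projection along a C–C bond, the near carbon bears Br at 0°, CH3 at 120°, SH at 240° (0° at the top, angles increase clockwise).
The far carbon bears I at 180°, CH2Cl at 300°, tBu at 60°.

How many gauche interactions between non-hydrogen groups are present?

6

Non-H gauche pairs: Br(0°)/CH2Cl(300°); Br(0°)/tBu(60°); CH3(120°)/I(180°); CH3(120°)/tBu(60°); SH(240°)/I(180°); SH(240°)/CH2Cl(300°) — 6 interactions.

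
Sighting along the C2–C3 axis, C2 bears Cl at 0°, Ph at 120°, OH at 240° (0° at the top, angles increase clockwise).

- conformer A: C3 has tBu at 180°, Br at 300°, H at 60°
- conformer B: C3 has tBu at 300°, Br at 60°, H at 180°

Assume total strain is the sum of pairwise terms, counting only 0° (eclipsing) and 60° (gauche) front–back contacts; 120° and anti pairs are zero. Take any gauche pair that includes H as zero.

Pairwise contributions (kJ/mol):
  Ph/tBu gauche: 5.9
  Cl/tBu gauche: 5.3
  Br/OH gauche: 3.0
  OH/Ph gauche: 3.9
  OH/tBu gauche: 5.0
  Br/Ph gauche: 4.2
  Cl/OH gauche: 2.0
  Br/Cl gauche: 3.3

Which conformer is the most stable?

A

A (staggered): Cl(0°)/Br(300°) gauche 3.3; Ph(120°)/tBu(180°) gauche 5.9; OH(240°)/tBu(180°) gauche 5.0; OH(240°)/Br(300°) gauche 3.0 → 17.2 kJ/mol.
B (staggered): Cl(0°)/tBu(300°) gauche 5.3; Cl(0°)/Br(60°) gauche 3.3; Ph(120°)/Br(60°) gauche 4.2; OH(240°)/tBu(300°) gauche 5.0 → 17.8 kJ/mol.
A has the lowest total (17.2 kJ/mol).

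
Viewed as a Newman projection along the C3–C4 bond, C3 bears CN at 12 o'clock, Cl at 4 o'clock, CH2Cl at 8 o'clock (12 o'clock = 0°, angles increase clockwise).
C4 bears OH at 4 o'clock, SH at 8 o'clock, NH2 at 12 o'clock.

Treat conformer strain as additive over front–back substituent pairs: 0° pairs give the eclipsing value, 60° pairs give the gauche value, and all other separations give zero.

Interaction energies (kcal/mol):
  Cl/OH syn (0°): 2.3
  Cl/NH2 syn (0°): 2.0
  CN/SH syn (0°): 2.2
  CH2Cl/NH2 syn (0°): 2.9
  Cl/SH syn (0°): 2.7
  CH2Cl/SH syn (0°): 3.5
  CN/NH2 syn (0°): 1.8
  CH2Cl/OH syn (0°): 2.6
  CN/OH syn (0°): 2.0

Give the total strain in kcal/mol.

7.6 kcal/mol

This conformer (eclipsed): CN(0°)/NH2(0°) eclipsed 1.8; Cl(120°)/OH(120°) eclipsed 2.3; CH2Cl(240°)/SH(240°) eclipsed 3.5 → 7.6 kcal/mol.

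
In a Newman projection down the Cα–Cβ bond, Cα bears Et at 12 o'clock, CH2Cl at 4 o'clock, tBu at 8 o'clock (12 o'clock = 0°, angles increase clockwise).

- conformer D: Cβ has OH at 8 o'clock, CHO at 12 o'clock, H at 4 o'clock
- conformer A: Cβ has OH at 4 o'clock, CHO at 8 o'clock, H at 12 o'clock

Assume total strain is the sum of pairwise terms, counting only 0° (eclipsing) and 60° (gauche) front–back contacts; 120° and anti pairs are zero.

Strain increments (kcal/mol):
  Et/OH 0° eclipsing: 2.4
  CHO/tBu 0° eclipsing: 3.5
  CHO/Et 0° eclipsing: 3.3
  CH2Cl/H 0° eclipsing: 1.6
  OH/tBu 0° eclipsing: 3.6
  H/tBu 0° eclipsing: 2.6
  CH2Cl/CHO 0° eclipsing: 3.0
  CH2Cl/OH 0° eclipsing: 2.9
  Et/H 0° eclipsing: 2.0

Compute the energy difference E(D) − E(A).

+0.1 kcal/mol

D is eclipsed. Et at 0° is eclipsed with CHO at 0° (3.3); CH2Cl at 120° is eclipsed with H at 120° (1.6); tBu at 240° is eclipsed with OH at 240° (3.6). Total 8.5 kcal/mol.
A is eclipsed. Et at 0° is eclipsed with H at 0° (2.0); CH2Cl at 120° is eclipsed with OH at 120° (2.9); tBu at 240° is eclipsed with CHO at 240° (3.5). Total 8.4 kcal/mol.
E(D) − E(A) = 8.5 − 8.4 = +0.1 kcal/mol.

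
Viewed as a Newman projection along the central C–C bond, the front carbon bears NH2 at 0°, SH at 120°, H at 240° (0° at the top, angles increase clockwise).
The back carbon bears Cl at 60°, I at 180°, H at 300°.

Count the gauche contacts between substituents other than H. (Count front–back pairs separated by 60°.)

Non-H gauche pairs: NH2(0°)/Cl(60°); SH(120°)/Cl(60°); SH(120°)/I(180°) — 3 interactions.

3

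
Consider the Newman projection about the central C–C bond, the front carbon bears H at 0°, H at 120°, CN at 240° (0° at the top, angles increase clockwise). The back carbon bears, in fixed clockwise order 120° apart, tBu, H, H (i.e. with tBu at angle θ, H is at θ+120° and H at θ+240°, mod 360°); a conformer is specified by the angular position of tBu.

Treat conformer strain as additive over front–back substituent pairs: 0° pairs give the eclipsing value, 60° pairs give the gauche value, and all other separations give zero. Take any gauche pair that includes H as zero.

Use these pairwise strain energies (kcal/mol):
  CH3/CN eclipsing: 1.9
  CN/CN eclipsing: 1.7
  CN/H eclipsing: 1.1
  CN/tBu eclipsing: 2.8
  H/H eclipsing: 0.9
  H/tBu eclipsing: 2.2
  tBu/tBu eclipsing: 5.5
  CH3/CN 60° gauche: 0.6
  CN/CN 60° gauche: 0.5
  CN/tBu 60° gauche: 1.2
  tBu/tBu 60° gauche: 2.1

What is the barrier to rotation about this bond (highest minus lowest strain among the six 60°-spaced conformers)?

tBu at 0° (eclipsed): H(0°)/tBu(0°) eclipsed 2.2; H(120°)/H(120°) eclipsed 0.9; CN(240°)/H(240°) eclipsed 1.1 → 4.2 kcal/mol.
tBu at 60° (staggered): no non-H gauche contacts → 0.0 kcal/mol.
tBu at 120° (eclipsed): H(0°)/H(0°) eclipsed 0.9; H(120°)/tBu(120°) eclipsed 2.2; CN(240°)/H(240°) eclipsed 1.1 → 4.2 kcal/mol.
tBu at 180° (staggered): CN(240°)/tBu(180°) gauche 1.2 → 1.2 kcal/mol.
tBu at 240° (eclipsed): H(0°)/H(0°) eclipsed 0.9; H(120°)/H(120°) eclipsed 0.9; CN(240°)/tBu(240°) eclipsed 2.8 → 4.6 kcal/mol.
tBu at 300° (staggered): CN(240°)/tBu(300°) gauche 1.2 → 1.2 kcal/mol.
Max at 240° (4.6 kcal/mol), min at 60° (0.0 kcal/mol); barrier = 4.6 kcal/mol.

4.6 kcal/mol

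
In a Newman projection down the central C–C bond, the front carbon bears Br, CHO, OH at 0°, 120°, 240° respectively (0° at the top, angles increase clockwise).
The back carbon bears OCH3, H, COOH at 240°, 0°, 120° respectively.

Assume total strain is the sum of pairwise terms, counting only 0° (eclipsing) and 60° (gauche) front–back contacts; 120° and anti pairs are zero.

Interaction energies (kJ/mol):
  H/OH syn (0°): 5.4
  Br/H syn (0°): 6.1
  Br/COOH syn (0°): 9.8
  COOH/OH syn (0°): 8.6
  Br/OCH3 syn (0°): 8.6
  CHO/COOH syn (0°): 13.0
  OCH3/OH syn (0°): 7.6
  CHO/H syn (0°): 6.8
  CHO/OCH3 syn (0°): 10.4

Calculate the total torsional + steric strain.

This conformer (eclipsed): Br–H eclipsed, CHO–COOH eclipsed, OH–OCH3 eclipsed; 6.1 + 13.0 + 7.6 = 26.7 kJ/mol.

26.7 kJ/mol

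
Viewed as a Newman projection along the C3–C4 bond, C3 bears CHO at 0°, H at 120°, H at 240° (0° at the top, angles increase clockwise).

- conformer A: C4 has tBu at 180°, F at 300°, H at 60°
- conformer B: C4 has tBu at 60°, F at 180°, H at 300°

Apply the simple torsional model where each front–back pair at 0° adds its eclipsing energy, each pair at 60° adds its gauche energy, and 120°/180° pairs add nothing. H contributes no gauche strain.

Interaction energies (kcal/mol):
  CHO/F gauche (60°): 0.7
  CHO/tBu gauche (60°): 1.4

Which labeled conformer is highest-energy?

B

A (staggered): CHO(0°)/F(300°) gauche 0.7 → 0.7 kcal/mol.
B (staggered): CHO(0°)/tBu(60°) gauche 1.4 → 1.4 kcal/mol.
B has the highest total (1.4 kcal/mol).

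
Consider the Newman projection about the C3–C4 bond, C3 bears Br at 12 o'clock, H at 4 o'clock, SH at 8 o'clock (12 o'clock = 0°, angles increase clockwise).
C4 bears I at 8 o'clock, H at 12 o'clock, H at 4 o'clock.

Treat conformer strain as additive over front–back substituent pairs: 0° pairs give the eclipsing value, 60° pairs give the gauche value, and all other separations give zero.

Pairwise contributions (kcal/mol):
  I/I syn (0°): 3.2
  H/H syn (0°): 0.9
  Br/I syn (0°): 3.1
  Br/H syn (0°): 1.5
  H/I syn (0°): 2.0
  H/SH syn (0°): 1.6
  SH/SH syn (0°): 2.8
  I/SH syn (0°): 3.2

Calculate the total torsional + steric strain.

This conformer (eclipsed): Br(0°)/H(0°) eclipsed 1.5; H(120°)/H(120°) eclipsed 0.9; SH(240°)/I(240°) eclipsed 3.2 → 5.6 kcal/mol.

5.6 kcal/mol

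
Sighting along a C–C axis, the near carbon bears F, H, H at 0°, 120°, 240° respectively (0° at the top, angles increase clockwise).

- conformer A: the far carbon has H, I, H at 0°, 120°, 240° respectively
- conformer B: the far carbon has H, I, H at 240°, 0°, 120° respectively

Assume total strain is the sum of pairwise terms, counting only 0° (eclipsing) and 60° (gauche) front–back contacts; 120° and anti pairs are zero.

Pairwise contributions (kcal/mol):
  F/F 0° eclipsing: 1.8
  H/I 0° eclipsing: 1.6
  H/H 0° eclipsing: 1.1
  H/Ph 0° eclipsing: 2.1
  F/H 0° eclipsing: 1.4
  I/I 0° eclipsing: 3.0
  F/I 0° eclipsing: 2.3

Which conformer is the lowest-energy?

A is eclipsed. F at 0° is eclipsed with H at 0° (1.4); H at 120° is eclipsed with I at 120° (1.6); H at 240° is eclipsed with H at 240° (1.1). Total 4.1 kcal/mol.
B is eclipsed. F at 0° is eclipsed with I at 0° (2.3); H at 120° is eclipsed with H at 120° (1.1); H at 240° is eclipsed with H at 240° (1.1). Total 4.5 kcal/mol.
A has the lowest total (4.1 kcal/mol).

A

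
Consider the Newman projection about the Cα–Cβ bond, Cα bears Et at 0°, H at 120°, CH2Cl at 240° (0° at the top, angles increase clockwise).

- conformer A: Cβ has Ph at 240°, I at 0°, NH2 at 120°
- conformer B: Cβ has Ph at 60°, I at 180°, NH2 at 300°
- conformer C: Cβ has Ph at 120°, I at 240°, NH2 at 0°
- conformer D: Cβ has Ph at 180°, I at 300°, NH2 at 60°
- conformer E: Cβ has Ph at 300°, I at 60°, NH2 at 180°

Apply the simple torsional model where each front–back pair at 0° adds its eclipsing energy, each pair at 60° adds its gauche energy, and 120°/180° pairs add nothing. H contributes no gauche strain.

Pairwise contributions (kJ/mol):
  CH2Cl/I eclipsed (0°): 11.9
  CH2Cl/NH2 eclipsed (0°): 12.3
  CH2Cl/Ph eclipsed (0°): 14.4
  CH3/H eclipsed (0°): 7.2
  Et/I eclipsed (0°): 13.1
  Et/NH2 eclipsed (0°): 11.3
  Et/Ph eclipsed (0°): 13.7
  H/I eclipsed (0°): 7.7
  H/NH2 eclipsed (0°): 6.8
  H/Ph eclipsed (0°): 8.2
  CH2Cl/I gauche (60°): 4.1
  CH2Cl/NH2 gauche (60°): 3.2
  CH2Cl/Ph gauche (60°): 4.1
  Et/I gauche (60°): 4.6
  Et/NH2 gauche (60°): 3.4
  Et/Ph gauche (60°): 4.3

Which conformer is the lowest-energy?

A is eclipsed. Et at 0° is eclipsed with I at 0° (13.1); H at 120° is eclipsed with NH2 at 120° (6.8); CH2Cl at 240° is eclipsed with Ph at 240° (14.4). Total 34.3 kJ/mol.
B is staggered. Et at 0° is gauche with Ph at 60° (4.3); Et at 0° is gauche with NH2 at 300° (3.4); CH2Cl at 240° is gauche with I at 180° (4.1); CH2Cl at 240° is gauche with NH2 at 300° (3.2). Total 15.0 kJ/mol.
C is eclipsed. Et at 0° is eclipsed with NH2 at 0° (11.3); H at 120° is eclipsed with Ph at 120° (8.2); CH2Cl at 240° is eclipsed with I at 240° (11.9). Total 31.4 kJ/mol.
D is staggered. Et at 0° is gauche with I at 300° (4.6); Et at 0° is gauche with NH2 at 60° (3.4); CH2Cl at 240° is gauche with Ph at 180° (4.1); CH2Cl at 240° is gauche with I at 300° (4.1). Total 16.2 kJ/mol.
E is staggered. Et at 0° is gauche with Ph at 300° (4.3); Et at 0° is gauche with I at 60° (4.6); CH2Cl at 240° is gauche with Ph at 300° (4.1); CH2Cl at 240° is gauche with NH2 at 180° (3.2). Total 16.2 kJ/mol.
B has the lowest total (15.0 kJ/mol).

B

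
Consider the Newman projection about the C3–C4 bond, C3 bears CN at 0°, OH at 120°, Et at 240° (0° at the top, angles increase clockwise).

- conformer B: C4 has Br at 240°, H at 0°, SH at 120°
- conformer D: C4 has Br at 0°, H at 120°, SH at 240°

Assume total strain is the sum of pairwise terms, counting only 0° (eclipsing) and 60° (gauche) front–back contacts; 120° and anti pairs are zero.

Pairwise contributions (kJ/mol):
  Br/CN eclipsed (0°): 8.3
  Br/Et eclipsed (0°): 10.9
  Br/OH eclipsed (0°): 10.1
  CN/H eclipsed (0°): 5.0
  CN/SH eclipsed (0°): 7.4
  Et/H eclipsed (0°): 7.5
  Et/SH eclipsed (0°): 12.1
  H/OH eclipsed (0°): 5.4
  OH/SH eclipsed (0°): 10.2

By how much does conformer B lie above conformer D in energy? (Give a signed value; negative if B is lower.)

+0.3 kJ/mol

B is eclipsed. CN at 0° is eclipsed with H at 0° (5.0); OH at 120° is eclipsed with SH at 120° (10.2); Et at 240° is eclipsed with Br at 240° (10.9). Total 26.1 kJ/mol.
D is eclipsed. CN at 0° is eclipsed with Br at 0° (8.3); OH at 120° is eclipsed with H at 120° (5.4); Et at 240° is eclipsed with SH at 240° (12.1). Total 25.8 kJ/mol.
E(B) − E(D) = 26.1 − 25.8 = +0.3 kJ/mol.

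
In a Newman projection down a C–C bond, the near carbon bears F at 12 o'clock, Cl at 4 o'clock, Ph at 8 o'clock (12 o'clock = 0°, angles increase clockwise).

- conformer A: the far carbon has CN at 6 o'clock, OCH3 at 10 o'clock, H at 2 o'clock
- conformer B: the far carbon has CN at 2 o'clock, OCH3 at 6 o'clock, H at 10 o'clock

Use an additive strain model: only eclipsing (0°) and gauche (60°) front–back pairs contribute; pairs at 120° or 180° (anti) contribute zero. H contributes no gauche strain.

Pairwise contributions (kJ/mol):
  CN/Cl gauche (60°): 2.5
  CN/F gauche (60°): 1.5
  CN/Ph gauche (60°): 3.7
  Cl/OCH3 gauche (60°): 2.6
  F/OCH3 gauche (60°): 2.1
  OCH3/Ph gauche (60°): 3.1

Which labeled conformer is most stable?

B

A (staggered): F(0°)/OCH3(300°) gauche 2.1; Cl(120°)/CN(180°) gauche 2.5; Ph(240°)/CN(180°) gauche 3.7; Ph(240°)/OCH3(300°) gauche 3.1 → 11.4 kJ/mol.
B (staggered): F(0°)/CN(60°) gauche 1.5; Cl(120°)/CN(60°) gauche 2.5; Cl(120°)/OCH3(180°) gauche 2.6; Ph(240°)/OCH3(180°) gauche 3.1 → 9.7 kJ/mol.
B has the lowest total (9.7 kJ/mol).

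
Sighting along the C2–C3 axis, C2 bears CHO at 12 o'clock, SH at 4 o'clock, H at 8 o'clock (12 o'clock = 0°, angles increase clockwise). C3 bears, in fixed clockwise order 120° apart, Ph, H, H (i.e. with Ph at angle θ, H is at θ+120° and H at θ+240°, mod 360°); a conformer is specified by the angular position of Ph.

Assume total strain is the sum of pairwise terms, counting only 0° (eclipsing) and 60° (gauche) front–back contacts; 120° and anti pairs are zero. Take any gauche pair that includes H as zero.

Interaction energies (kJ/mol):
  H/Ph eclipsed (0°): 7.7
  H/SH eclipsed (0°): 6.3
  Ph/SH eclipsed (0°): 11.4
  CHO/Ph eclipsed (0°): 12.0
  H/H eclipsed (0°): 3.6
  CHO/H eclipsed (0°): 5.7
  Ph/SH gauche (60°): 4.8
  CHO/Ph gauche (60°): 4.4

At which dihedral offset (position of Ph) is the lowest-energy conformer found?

Ph at 0° is eclipsed. CHO at 0° is eclipsed with Ph at 0° (12.0); SH at 120° is eclipsed with H at 120° (6.3); H at 240° is eclipsed with H at 240° (3.6). Total 21.9 kJ/mol.
Ph at 60° is staggered. CHO at 0° is gauche with Ph at 60° (4.4); SH at 120° is gauche with Ph at 60° (4.8). Total 9.2 kJ/mol.
Ph at 120° is eclipsed. CHO at 0° is eclipsed with H at 0° (5.7); SH at 120° is eclipsed with Ph at 120° (11.4); H at 240° is eclipsed with H at 240° (3.6). Total 20.7 kJ/mol.
Ph at 180° is staggered. SH at 120° is gauche with Ph at 180° (4.8). Total 4.8 kJ/mol.
Ph at 240° is eclipsed. CHO at 0° is eclipsed with H at 0° (5.7); SH at 120° is eclipsed with H at 120° (6.3); H at 240° is eclipsed with Ph at 240° (7.7). Total 19.7 kJ/mol.
Ph at 300° is staggered. CHO at 0° is gauche with Ph at 300° (4.4). Total 4.4 kJ/mol.
The minimum (4.4 kJ/mol) occurs with Ph at 300°.

300°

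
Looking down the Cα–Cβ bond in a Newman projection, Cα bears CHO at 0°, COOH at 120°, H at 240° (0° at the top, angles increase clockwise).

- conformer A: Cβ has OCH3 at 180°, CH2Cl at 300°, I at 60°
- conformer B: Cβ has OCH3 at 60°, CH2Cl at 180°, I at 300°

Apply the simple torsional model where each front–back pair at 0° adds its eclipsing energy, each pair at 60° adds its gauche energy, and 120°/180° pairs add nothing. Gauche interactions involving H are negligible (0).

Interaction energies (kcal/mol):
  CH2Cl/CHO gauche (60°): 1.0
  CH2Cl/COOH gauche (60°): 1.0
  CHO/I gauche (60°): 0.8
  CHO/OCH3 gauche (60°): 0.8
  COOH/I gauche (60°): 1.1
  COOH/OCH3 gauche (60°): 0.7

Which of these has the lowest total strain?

B

A (staggered): CHO–CH2Cl gauche, CHO–I gauche, COOH–OCH3 gauche, COOH–I gauche; 1.0 + 0.8 + 0.7 + 1.1 = 3.6 kcal/mol.
B (staggered): CHO–OCH3 gauche, CHO–I gauche, COOH–OCH3 gauche, COOH–CH2Cl gauche; 0.8 + 0.8 + 0.7 + 1.0 = 3.3 kcal/mol.
B has the lowest total (3.3 kcal/mol).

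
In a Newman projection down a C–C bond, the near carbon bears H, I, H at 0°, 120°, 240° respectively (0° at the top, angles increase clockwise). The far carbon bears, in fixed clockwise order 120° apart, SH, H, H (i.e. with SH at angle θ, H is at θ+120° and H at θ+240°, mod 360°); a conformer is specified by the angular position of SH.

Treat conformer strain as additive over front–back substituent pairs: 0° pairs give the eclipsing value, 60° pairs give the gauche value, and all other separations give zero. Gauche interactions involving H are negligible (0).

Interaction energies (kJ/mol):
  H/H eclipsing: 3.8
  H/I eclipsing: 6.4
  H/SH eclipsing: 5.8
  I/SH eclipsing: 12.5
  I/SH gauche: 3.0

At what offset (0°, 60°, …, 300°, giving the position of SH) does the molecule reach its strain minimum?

SH at 0° (eclipsed): H(0°)/SH(0°) eclipsed 5.8; I(120°)/H(120°) eclipsed 6.4; H(240°)/H(240°) eclipsed 3.8 → 16.0 kJ/mol.
SH at 60° (staggered): I(120°)/SH(60°) gauche 3.0 → 3.0 kJ/mol.
SH at 120° (eclipsed): H(0°)/H(0°) eclipsed 3.8; I(120°)/SH(120°) eclipsed 12.5; H(240°)/H(240°) eclipsed 3.8 → 20.1 kJ/mol.
SH at 180° (staggered): I(120°)/SH(180°) gauche 3.0 → 3.0 kJ/mol.
SH at 240° (eclipsed): H(0°)/H(0°) eclipsed 3.8; I(120°)/H(120°) eclipsed 6.4; H(240°)/SH(240°) eclipsed 5.8 → 16.0 kJ/mol.
SH at 300° (staggered): no non-H gauche contacts → 0.0 kJ/mol.
The minimum (0.0 kJ/mol) occurs with SH at 300°.

300°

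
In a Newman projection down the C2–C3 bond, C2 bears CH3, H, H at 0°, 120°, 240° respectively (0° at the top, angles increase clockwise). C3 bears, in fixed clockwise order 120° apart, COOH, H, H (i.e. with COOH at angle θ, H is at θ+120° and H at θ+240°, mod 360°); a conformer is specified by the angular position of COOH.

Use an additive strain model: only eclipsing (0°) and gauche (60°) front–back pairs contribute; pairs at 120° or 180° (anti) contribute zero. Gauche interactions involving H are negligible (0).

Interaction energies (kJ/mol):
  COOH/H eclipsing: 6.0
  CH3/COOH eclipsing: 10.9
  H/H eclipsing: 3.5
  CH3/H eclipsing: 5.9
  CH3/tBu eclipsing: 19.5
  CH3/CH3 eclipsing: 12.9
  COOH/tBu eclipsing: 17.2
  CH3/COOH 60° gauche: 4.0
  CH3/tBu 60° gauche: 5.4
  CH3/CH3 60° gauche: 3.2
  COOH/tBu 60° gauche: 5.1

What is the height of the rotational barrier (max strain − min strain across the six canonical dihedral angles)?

17.9 kJ/mol

COOH at 0° (eclipsed): CH3–COOH eclipsed, H–H eclipsed, H–H eclipsed; 10.9 + 3.5 + 3.5 = 17.9 kJ/mol.
COOH at 60° (staggered): CH3–COOH gauche; 4.0 = 4.0 kJ/mol.
COOH at 120° (eclipsed): CH3–H eclipsed, H–COOH eclipsed, H–H eclipsed; 5.9 + 6.0 + 3.5 = 15.4 kJ/mol.
COOH at 180° (staggered): no non-H gauche contacts → 0.0 kJ/mol.
COOH at 240° (eclipsed): CH3–H eclipsed, H–H eclipsed, H–COOH eclipsed; 5.9 + 3.5 + 6.0 = 15.4 kJ/mol.
COOH at 300° (staggered): CH3–COOH gauche; 4.0 = 4.0 kJ/mol.
Max at 0° (17.9 kJ/mol), min at 180° (0.0 kJ/mol); barrier = 17.9 kJ/mol.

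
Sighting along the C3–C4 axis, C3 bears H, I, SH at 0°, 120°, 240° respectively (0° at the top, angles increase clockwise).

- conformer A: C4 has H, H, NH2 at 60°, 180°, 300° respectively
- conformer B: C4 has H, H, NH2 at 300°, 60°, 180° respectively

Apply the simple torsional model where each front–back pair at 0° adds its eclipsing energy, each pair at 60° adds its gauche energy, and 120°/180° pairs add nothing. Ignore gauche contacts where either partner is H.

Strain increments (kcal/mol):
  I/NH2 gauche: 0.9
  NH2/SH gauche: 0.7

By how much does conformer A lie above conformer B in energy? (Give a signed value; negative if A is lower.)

A (staggered): SH(240°)/NH2(300°) gauche 0.7 → 0.7 kcal/mol.
B (staggered): I(120°)/NH2(180°) gauche 0.9; SH(240°)/NH2(180°) gauche 0.7 → 1.6 kcal/mol.
E(A) − E(B) = 0.7 − 1.6 = -0.9 kcal/mol.

-0.9 kcal/mol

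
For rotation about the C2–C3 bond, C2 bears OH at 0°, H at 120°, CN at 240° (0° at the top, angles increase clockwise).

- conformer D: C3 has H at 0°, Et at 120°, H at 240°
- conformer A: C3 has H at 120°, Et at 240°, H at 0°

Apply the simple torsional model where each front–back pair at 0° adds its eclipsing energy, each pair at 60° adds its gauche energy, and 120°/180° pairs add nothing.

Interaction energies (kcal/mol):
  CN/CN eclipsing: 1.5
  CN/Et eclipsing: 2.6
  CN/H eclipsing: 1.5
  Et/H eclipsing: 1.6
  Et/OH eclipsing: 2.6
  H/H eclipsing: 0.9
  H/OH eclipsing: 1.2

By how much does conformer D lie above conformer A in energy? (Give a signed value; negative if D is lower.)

D is eclipsed. OH at 0° is eclipsed with H at 0° (1.2); H at 120° is eclipsed with Et at 120° (1.6); CN at 240° is eclipsed with H at 240° (1.5). Total 4.3 kcal/mol.
A is eclipsed. OH at 0° is eclipsed with H at 0° (1.2); H at 120° is eclipsed with H at 120° (0.9); CN at 240° is eclipsed with Et at 240° (2.6). Total 4.7 kcal/mol.
E(D) − E(A) = 4.3 − 4.7 = -0.4 kcal/mol.

-0.4 kcal/mol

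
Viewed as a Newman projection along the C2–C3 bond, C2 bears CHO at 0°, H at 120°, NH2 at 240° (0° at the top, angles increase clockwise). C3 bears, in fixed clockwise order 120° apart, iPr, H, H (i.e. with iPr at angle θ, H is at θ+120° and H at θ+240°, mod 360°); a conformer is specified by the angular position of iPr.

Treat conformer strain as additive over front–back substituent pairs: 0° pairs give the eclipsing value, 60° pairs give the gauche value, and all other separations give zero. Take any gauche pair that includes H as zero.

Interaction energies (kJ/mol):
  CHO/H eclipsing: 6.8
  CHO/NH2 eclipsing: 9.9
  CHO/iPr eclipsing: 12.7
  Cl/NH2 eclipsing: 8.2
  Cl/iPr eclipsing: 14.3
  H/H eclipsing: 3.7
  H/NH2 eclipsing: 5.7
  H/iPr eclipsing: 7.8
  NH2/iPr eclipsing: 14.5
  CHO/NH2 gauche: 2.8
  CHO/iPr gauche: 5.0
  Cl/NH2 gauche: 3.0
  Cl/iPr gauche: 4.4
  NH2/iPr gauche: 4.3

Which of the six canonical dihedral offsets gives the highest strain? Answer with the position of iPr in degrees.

240°

iPr at 0° (eclipsed): CHO(0°)/iPr(0°) eclipsed 12.7; H(120°)/H(120°) eclipsed 3.7; NH2(240°)/H(240°) eclipsed 5.7 → 22.1 kJ/mol.
iPr at 60° (staggered): CHO(0°)/iPr(60°) gauche 5.0 → 5.0 kJ/mol.
iPr at 120° (eclipsed): CHO(0°)/H(0°) eclipsed 6.8; H(120°)/iPr(120°) eclipsed 7.8; NH2(240°)/H(240°) eclipsed 5.7 → 20.3 kJ/mol.
iPr at 180° (staggered): NH2(240°)/iPr(180°) gauche 4.3 → 4.3 kJ/mol.
iPr at 240° (eclipsed): CHO(0°)/H(0°) eclipsed 6.8; H(120°)/H(120°) eclipsed 3.7; NH2(240°)/iPr(240°) eclipsed 14.5 → 25.0 kJ/mol.
iPr at 300° (staggered): CHO(0°)/iPr(300°) gauche 5.0; NH2(240°)/iPr(300°) gauche 4.3 → 9.3 kJ/mol.
The maximum (25.0 kJ/mol) occurs with iPr at 240°.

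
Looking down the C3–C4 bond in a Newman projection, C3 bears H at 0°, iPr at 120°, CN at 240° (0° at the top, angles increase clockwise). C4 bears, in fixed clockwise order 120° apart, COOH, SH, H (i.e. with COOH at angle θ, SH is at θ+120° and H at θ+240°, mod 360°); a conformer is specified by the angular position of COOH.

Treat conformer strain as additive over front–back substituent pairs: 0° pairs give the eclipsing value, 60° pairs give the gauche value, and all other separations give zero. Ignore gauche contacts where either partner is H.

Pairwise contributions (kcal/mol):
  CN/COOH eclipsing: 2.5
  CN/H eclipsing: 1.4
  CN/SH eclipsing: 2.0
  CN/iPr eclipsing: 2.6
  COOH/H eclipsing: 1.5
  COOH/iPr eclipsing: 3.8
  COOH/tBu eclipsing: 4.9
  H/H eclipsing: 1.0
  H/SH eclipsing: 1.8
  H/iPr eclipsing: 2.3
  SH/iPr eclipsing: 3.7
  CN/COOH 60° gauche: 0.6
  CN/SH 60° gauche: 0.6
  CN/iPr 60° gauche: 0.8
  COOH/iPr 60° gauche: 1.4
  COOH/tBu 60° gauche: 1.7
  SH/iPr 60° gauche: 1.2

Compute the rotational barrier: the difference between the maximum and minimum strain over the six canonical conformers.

5.0 kcal/mol

COOH at 0° (eclipsed): H(0°)/COOH(0°) eclipsed 1.5; iPr(120°)/SH(120°) eclipsed 3.7; CN(240°)/H(240°) eclipsed 1.4 → 6.6 kcal/mol.
COOH at 60° (staggered): iPr(120°)/COOH(60°) gauche 1.4; iPr(120°)/SH(180°) gauche 1.2; CN(240°)/SH(180°) gauche 0.6 → 3.2 kcal/mol.
COOH at 120° (eclipsed): H(0°)/H(0°) eclipsed 1.0; iPr(120°)/COOH(120°) eclipsed 3.8; CN(240°)/SH(240°) eclipsed 2.0 → 6.8 kcal/mol.
COOH at 180° (staggered): iPr(120°)/COOH(180°) gauche 1.4; CN(240°)/COOH(180°) gauche 0.6; CN(240°)/SH(300°) gauche 0.6 → 2.6 kcal/mol.
COOH at 240° (eclipsed): H(0°)/SH(0°) eclipsed 1.8; iPr(120°)/H(120°) eclipsed 2.3; CN(240°)/COOH(240°) eclipsed 2.5 → 6.6 kcal/mol.
COOH at 300° (staggered): iPr(120°)/SH(60°) gauche 1.2; CN(240°)/COOH(300°) gauche 0.6 → 1.8 kcal/mol.
Max at 120° (6.8 kcal/mol), min at 300° (1.8 kcal/mol); barrier = 5.0 kcal/mol.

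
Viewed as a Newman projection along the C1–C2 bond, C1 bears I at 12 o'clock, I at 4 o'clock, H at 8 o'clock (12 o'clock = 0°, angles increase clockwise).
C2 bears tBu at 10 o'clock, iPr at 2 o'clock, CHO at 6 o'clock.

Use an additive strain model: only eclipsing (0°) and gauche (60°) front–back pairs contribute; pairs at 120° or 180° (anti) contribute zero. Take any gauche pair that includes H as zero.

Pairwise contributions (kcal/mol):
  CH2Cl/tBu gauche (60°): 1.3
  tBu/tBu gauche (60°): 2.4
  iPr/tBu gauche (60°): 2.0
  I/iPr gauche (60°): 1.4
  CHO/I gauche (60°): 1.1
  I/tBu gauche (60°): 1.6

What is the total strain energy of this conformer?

5.5 kcal/mol

This conformer (staggered): I–tBu gauche, I–iPr gauche, I–iPr gauche, I–CHO gauche; 1.6 + 1.4 + 1.4 + 1.1 = 5.5 kcal/mol.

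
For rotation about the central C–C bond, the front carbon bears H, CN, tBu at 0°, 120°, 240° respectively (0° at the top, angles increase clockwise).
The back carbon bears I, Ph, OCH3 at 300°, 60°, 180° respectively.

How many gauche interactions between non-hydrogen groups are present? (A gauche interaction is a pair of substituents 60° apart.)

4

Non-H gauche pairs: CN(120°)/Ph(60°); CN(120°)/OCH3(180°); tBu(240°)/I(300°); tBu(240°)/OCH3(180°) — 4 interactions.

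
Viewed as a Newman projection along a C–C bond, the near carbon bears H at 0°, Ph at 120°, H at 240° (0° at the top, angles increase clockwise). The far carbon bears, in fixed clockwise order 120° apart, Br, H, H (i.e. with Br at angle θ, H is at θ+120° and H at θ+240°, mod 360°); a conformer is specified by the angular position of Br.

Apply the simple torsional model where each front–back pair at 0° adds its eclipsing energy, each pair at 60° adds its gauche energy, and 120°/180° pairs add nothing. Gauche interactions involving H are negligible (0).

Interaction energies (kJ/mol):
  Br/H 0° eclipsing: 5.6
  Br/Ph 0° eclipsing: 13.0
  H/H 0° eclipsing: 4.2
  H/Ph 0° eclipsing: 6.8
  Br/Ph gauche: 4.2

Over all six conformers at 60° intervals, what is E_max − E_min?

21.4 kJ/mol

Br at 0° (eclipsed): H(0°)/Br(0°) eclipsed 5.6; Ph(120°)/H(120°) eclipsed 6.8; H(240°)/H(240°) eclipsed 4.2 → 16.6 kJ/mol.
Br at 60° (staggered): Ph(120°)/Br(60°) gauche 4.2 → 4.2 kJ/mol.
Br at 120° (eclipsed): H(0°)/H(0°) eclipsed 4.2; Ph(120°)/Br(120°) eclipsed 13.0; H(240°)/H(240°) eclipsed 4.2 → 21.4 kJ/mol.
Br at 180° (staggered): Ph(120°)/Br(180°) gauche 4.2 → 4.2 kJ/mol.
Br at 240° (eclipsed): H(0°)/H(0°) eclipsed 4.2; Ph(120°)/H(120°) eclipsed 6.8; H(240°)/Br(240°) eclipsed 5.6 → 16.6 kJ/mol.
Br at 300° (staggered): no non-H gauche contacts → 0.0 kJ/mol.
Max at 120° (21.4 kJ/mol), min at 300° (0.0 kJ/mol); barrier = 21.4 kJ/mol.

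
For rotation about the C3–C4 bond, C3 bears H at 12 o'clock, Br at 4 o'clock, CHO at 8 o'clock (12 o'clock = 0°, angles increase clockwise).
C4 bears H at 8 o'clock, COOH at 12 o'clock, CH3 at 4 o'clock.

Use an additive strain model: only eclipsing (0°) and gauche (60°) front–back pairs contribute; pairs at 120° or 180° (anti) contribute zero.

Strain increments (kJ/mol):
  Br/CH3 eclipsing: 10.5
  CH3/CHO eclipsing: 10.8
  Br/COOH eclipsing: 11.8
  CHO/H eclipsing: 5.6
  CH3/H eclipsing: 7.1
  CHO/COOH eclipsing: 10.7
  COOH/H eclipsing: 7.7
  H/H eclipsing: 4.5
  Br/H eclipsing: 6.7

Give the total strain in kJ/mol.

This conformer (eclipsed): H–COOH eclipsed, Br–CH3 eclipsed, CHO–H eclipsed; 7.7 + 10.5 + 5.6 = 23.8 kJ/mol.

23.8 kJ/mol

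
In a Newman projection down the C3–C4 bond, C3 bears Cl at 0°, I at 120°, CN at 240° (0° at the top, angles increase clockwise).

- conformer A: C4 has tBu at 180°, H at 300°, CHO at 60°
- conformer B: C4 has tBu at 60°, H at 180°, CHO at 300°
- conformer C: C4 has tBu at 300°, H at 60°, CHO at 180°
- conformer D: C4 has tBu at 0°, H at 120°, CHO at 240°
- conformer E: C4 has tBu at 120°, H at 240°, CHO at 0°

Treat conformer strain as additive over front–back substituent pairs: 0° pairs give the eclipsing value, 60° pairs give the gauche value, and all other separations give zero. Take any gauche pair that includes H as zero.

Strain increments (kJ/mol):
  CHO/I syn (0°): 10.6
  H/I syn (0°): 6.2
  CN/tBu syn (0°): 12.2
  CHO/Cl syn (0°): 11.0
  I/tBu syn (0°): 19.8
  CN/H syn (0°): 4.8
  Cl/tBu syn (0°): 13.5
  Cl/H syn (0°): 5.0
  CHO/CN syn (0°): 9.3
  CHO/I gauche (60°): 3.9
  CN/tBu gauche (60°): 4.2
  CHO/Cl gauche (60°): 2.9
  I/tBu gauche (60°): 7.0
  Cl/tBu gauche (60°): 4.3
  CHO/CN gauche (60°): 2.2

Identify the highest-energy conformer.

E

A (staggered): Cl(0°)/CHO(60°) gauche 2.9; I(120°)/tBu(180°) gauche 7.0; I(120°)/CHO(60°) gauche 3.9; CN(240°)/tBu(180°) gauche 4.2 → 18.0 kJ/mol.
B (staggered): Cl(0°)/tBu(60°) gauche 4.3; Cl(0°)/CHO(300°) gauche 2.9; I(120°)/tBu(60°) gauche 7.0; CN(240°)/CHO(300°) gauche 2.2 → 16.4 kJ/mol.
C (staggered): Cl(0°)/tBu(300°) gauche 4.3; I(120°)/CHO(180°) gauche 3.9; CN(240°)/tBu(300°) gauche 4.2; CN(240°)/CHO(180°) gauche 2.2 → 14.6 kJ/mol.
D (eclipsed): Cl(0°)/tBu(0°) eclipsed 13.5; I(120°)/H(120°) eclipsed 6.2; CN(240°)/CHO(240°) eclipsed 9.3 → 29.0 kJ/mol.
E (eclipsed): Cl(0°)/CHO(0°) eclipsed 11.0; I(120°)/tBu(120°) eclipsed 19.8; CN(240°)/H(240°) eclipsed 4.8 → 35.6 kJ/mol.
E has the highest total (35.6 kJ/mol).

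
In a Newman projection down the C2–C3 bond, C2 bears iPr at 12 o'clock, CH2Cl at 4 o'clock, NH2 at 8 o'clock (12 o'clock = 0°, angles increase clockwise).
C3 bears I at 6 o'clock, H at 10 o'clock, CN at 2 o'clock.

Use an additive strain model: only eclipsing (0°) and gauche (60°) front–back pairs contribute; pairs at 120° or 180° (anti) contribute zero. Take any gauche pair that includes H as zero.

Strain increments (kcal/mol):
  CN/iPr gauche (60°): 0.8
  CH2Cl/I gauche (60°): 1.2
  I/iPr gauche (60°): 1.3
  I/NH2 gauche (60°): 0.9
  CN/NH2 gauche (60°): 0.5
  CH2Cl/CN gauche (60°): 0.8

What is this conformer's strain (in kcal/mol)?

This conformer (staggered): iPr–CN gauche, CH2Cl–I gauche, CH2Cl–CN gauche, NH2–I gauche; 0.8 + 1.2 + 0.8 + 0.9 = 3.7 kcal/mol.

3.7 kcal/mol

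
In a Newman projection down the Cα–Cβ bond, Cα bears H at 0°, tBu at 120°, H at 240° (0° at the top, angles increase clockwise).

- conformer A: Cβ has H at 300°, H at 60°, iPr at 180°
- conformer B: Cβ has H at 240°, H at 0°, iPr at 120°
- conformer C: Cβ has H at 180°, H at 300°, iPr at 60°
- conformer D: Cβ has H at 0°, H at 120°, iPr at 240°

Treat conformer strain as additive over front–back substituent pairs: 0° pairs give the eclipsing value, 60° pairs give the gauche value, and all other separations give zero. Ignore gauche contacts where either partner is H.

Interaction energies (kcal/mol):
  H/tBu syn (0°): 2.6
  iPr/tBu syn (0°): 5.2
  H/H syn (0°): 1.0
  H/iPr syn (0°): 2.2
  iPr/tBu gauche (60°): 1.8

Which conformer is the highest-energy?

B

A (staggered): tBu(120°)/iPr(180°) gauche 1.8 → 1.8 kcal/mol.
B (eclipsed): H(0°)/H(0°) eclipsed 1.0; tBu(120°)/iPr(120°) eclipsed 5.2; H(240°)/H(240°) eclipsed 1.0 → 7.2 kcal/mol.
C (staggered): tBu(120°)/iPr(60°) gauche 1.8 → 1.8 kcal/mol.
D (eclipsed): H(0°)/H(0°) eclipsed 1.0; tBu(120°)/H(120°) eclipsed 2.6; H(240°)/iPr(240°) eclipsed 2.2 → 5.8 kcal/mol.
B has the highest total (7.2 kcal/mol).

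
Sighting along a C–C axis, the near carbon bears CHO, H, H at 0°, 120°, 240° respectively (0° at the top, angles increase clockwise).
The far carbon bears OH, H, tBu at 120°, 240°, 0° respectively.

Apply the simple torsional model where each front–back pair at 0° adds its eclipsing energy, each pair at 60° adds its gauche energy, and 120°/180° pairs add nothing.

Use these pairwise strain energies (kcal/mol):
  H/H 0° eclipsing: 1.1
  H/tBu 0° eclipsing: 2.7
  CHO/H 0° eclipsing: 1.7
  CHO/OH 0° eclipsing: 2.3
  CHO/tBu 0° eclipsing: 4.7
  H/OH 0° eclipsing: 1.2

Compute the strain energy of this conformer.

7.0 kcal/mol

This conformer (eclipsed): CHO(0°)/tBu(0°) eclipsed 4.7; H(120°)/OH(120°) eclipsed 1.2; H(240°)/H(240°) eclipsed 1.1 → 7.0 kcal/mol.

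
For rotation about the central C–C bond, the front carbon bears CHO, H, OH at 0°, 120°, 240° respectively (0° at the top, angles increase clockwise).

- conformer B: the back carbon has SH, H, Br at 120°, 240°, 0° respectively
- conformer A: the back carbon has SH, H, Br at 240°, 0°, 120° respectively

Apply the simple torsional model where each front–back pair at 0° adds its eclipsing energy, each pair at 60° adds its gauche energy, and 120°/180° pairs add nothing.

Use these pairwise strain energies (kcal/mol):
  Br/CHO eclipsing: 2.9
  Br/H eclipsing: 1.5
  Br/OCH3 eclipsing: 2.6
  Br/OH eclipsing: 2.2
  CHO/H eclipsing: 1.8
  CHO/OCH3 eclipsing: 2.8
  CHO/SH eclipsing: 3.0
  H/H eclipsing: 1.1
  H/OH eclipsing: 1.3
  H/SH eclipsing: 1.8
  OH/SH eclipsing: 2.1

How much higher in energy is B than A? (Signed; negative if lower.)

+0.6 kcal/mol

B (eclipsed): CHO–Br eclipsed, H–SH eclipsed, OH–H eclipsed; 2.9 + 1.8 + 1.3 = 6.0 kcal/mol.
A (eclipsed): CHO–H eclipsed, H–Br eclipsed, OH–SH eclipsed; 1.8 + 1.5 + 2.1 = 5.4 kcal/mol.
E(B) − E(A) = 6.0 − 5.4 = +0.6 kcal/mol.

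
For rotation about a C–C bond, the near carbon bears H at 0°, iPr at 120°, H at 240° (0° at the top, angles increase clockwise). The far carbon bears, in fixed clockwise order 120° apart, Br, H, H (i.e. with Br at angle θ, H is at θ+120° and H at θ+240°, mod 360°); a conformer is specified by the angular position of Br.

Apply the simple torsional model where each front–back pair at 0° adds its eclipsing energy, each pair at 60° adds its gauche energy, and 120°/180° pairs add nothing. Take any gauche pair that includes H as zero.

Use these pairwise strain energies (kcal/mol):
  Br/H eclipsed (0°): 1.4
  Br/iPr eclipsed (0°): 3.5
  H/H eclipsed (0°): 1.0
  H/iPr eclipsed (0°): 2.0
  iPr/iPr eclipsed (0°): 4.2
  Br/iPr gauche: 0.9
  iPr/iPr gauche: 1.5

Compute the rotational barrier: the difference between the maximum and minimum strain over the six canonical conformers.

5.5 kcal/mol

Br at 0° is eclipsed. H at 0° is eclipsed with Br at 0° (1.4); iPr at 120° is eclipsed with H at 120° (2.0); H at 240° is eclipsed with H at 240° (1.0). Total 4.4 kcal/mol.
Br at 60° is staggered. iPr at 120° is gauche with Br at 60° (0.9). Total 0.9 kcal/mol.
Br at 120° is eclipsed. H at 0° is eclipsed with H at 0° (1.0); iPr at 120° is eclipsed with Br at 120° (3.5); H at 240° is eclipsed with H at 240° (1.0). Total 5.5 kcal/mol.
Br at 180° is staggered. iPr at 120° is gauche with Br at 180° (0.9). Total 0.9 kcal/mol.
Br at 240° is eclipsed. H at 0° is eclipsed with H at 0° (1.0); iPr at 120° is eclipsed with H at 120° (2.0); H at 240° is eclipsed with Br at 240° (1.4). Total 4.4 kcal/mol.
Br at 300° (staggered): no non-H gauche contacts → 0.0 kcal/mol.
Max at 120° (5.5 kcal/mol), min at 300° (0.0 kcal/mol); barrier = 5.5 kcal/mol.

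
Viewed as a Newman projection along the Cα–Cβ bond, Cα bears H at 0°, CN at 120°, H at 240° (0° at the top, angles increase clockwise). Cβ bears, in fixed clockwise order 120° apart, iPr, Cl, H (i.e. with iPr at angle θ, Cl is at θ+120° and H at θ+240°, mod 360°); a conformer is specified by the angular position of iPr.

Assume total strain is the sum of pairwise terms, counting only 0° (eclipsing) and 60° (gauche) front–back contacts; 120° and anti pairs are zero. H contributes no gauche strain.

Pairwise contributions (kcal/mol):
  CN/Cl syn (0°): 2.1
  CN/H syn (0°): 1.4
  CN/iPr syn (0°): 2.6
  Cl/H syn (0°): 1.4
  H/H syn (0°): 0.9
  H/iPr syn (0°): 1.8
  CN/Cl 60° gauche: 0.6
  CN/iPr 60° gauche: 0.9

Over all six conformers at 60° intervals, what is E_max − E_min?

iPr at 0° is eclipsed. H at 0° is eclipsed with iPr at 0° (1.8); CN at 120° is eclipsed with Cl at 120° (2.1); H at 240° is eclipsed with H at 240° (0.9). Total 4.8 kcal/mol.
iPr at 60° is staggered. CN at 120° is gauche with iPr at 60° (0.9); CN at 120° is gauche with Cl at 180° (0.6). Total 1.5 kcal/mol.
iPr at 120° is eclipsed. H at 0° is eclipsed with H at 0° (0.9); CN at 120° is eclipsed with iPr at 120° (2.6); H at 240° is eclipsed with Cl at 240° (1.4). Total 4.9 kcal/mol.
iPr at 180° is staggered. CN at 120° is gauche with iPr at 180° (0.9). Total 0.9 kcal/mol.
iPr at 240° is eclipsed. H at 0° is eclipsed with Cl at 0° (1.4); CN at 120° is eclipsed with H at 120° (1.4); H at 240° is eclipsed with iPr at 240° (1.8). Total 4.6 kcal/mol.
iPr at 300° is staggered. CN at 120° is gauche with Cl at 60° (0.6). Total 0.6 kcal/mol.
Max at 120° (4.9 kcal/mol), min at 300° (0.6 kcal/mol); barrier = 4.3 kcal/mol.

4.3 kcal/mol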